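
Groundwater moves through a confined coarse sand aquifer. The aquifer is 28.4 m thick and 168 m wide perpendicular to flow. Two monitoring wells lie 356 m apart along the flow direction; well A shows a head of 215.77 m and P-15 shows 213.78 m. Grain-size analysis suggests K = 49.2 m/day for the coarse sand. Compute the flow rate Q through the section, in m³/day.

Cross-sectional area A = 168 × 28.4 = 4771 m².
Hydraulic gradient i = (215.77 − 213.78) / 356 = 1.99 / 356 = 0.005590.
Darcy's law: Q = K · A · i = 49.20 × 4771 × 0.005590 = 1312 m³/day.

1310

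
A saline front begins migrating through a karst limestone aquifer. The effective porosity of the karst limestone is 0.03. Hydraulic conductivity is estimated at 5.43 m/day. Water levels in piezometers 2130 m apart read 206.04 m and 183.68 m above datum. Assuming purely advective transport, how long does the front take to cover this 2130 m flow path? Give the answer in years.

Hydraulic gradient i = (206.04 − 183.68) / 2130 = 22.36 / 2130 = 0.01050.
Darcy flux q = K · i = 5.430 × 0.01050 = 0.05700 m/day.
Seepage velocity v = q / n_e = 0.05700 / 0.03 = 1.900 m/day.
Travel time t = L / v = 2130 / 1.900 = 1121 days = 3.069 years.

3.07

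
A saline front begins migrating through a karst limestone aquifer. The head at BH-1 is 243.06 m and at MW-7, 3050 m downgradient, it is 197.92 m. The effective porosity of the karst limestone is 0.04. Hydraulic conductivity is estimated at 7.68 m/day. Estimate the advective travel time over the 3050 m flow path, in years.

2.94

Hydraulic gradient i = (243.06 − 197.92) / 3050 = 45.14 / 3050 = 0.01480.
Darcy flux q = K · i = 7.680 × 0.01480 = 0.1137 m/day.
Seepage velocity v = q / n_e = 0.1137 / 0.04 = 2.842 m/day.
Travel time t = L / v = 3050 / 2.842 = 1073 days = 2.939 years.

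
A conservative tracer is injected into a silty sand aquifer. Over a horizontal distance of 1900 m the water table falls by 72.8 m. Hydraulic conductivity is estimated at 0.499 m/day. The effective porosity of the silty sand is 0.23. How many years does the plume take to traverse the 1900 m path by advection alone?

Hydraulic gradient i = Δh / L = 72.8 / 1900 = 0.03832.
Darcy flux q = K · i = 0.4990 × 0.03832 = 0.01912 m/day.
Seepage velocity v = q / n_e = 0.01912 / 0.23 = 0.08313 m/day.
Travel time t = L / v = 1900 / 0.08313 = 22856 days = 62.58 years.

62.6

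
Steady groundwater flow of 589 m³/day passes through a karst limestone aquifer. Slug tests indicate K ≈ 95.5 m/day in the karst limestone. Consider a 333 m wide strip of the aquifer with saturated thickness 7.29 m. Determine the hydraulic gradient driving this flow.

Cross-sectional area A = 333 × 7.29 = 2428 m².
From Q = K·A·i, i = Q / (K·A) = 589 / (95.50 × 2428) = 0.002541.

0.00254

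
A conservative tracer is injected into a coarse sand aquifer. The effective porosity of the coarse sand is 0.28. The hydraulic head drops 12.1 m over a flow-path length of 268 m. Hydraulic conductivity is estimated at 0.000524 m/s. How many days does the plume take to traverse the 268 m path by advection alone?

36.7

Convert K: 0.000524 m/s × 86400 = 45.27 m/day.
Hydraulic gradient i = Δh / L = 12.1 / 268 = 0.04515.
Darcy flux q = K · i = 45.27 × 0.04515 = 2.044 m/day.
Seepage velocity v = q / n_e = 2.044 / 0.28 = 7.300 m/day.
Travel time t = L / v = 268 / 7.300 = 36.71 days.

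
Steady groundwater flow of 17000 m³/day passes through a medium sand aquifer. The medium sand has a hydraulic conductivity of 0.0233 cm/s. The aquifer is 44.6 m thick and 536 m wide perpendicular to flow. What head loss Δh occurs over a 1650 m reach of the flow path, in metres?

58.3

Convert K: 0.0233 cm/s × 864 = 20.13 m/day.
Cross-sectional area A = 536 × 44.6 = 23906 m².
From Q = K·A·i, i = Q / (K·A) = 17000 / (20.13 × 23906) = 0.03532.
Head loss Δh = i · L = 0.03532 × 1650 = 58.29 m.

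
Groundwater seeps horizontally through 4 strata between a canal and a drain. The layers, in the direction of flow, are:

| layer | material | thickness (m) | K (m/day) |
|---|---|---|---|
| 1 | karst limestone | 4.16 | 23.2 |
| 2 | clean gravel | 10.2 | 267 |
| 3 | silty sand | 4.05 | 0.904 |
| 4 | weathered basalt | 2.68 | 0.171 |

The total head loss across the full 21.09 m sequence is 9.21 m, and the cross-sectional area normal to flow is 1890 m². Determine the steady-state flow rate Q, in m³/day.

Flow is perpendicular to layering, so the layers act in series and the equivalent K is the thickness-weighted harmonic mean.
Total thickness L = 4.16 + 10.2 + 4.05 + 2.68 = 21.09 m.
Σ(b_i/K_i) = 4.16/23.2 + 10.2/267 + 4.05/0.904 + 2.68/0.171 = 20.37 d.
K_eq = L / Σ(b_i/K_i) = 21.09 / 20.37 = 1.035 m/day.
Q = K_eq · A · (Δh/L) = 1.035 × 1890 × (9.21/21.09) = 854.5 m³/day.

855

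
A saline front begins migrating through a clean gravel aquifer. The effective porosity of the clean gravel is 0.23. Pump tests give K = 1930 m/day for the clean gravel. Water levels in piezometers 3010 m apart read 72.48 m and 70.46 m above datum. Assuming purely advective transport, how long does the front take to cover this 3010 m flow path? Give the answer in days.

Hydraulic gradient i = (72.48 − 70.46) / 3010 = 2.02 / 3010 = 0.0006711.
Darcy flux q = K · i = 1930 × 0.0006711 = 1.295 m/day.
Seepage velocity v = q / n_e = 1.295 / 0.23 = 5.631 m/day.
Travel time t = L / v = 3010 / 5.631 = 534.5 days.

535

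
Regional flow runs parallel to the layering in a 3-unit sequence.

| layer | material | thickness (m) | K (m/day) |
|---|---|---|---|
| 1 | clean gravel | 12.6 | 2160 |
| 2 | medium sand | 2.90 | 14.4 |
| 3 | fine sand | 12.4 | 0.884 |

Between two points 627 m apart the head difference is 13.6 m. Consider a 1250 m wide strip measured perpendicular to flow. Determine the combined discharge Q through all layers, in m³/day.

Flow is parallel to layering, so each bed carries its own Darcy discharge and the transmissivities add.
Σ(K_i·b_i) = 2160×12.6 + 14.4×2.90 + 0.884×12.4 = 27269 m²/day.
Hydraulic gradient i = Δh / L = 13.6 / 627 = 0.02169.
Q = Σ(K_i·b_i) · W · i = 27269 × 1250 × 0.02169 = 7.393e+05 m³/day.

739000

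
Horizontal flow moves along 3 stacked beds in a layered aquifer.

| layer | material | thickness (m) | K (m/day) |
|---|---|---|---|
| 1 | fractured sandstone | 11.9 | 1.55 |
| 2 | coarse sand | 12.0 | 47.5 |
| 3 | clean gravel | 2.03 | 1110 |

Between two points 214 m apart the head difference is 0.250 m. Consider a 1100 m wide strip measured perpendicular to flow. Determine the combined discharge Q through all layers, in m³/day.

Flow is parallel to layering, so each bed carries its own Darcy discharge and the transmissivities add.
Σ(K_i·b_i) = 1.55×11.9 + 47.5×12.0 + 1110×2.03 = 2842 m²/day.
Hydraulic gradient i = Δh / L = 0.250 / 214 = 0.001168.
Q = Σ(K_i·b_i) · W · i = 2842 × 1100 × 0.001168 = 3652 m³/day.

3650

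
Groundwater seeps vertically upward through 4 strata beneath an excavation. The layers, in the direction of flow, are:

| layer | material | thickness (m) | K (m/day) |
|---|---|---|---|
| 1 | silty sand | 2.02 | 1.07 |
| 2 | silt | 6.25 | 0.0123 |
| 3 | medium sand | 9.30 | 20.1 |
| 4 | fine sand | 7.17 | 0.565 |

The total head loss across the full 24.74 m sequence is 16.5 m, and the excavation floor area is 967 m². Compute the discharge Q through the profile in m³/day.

Flow is perpendicular to layering, so the layers act in series and the equivalent K is the thickness-weighted harmonic mean.
Total thickness L = 2.02 + 6.25 + 9.30 + 7.17 = 24.74 m.
Σ(b_i/K_i) = 2.02/1.07 + 6.25/0.0123 + 9.30/20.1 + 7.17/0.565 = 523.2 d.
K_eq = L / Σ(b_i/K_i) = 24.74 / 523.2 = 0.04729 m/day.
Q = K_eq · A · (Δh/L) = 0.04729 × 967 × (16.5/24.74) = 30.50 m³/day.

30.5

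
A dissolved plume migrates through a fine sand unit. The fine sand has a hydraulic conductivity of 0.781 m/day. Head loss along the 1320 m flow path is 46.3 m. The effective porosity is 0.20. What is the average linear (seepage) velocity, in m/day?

0.137

Hydraulic gradient i = Δh / L = 46.3 / 1320 = 0.03508.
Darcy flux q = K · i = 0.7810 × 0.03508 = 0.02739 m/day.
Seepage velocity v = q / n_e = 0.02739 / 0.20 = 0.1370 m/day.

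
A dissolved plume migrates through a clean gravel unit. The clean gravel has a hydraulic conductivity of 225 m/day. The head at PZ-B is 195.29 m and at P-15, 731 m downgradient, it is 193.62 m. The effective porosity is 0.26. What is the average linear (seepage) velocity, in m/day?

1.98

Hydraulic gradient i = (195.29 − 193.62) / 731 = 1.67 / 731 = 0.002285.
Darcy flux q = K · i = 225.0 × 0.002285 = 0.5140 m/day.
Seepage velocity v = q / n_e = 0.5140 / 0.26 = 1.977 m/day.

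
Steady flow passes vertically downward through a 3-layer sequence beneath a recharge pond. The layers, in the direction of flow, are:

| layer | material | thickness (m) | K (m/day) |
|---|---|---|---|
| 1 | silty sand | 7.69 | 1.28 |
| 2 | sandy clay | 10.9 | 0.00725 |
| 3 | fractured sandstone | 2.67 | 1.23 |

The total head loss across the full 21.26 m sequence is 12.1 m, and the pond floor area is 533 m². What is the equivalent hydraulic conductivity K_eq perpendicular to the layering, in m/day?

0.0141

Flow is perpendicular to layering, so the layers act in series and the equivalent K is the thickness-weighted harmonic mean.
Total thickness L = 7.69 + 10.9 + 2.67 = 21.26 m.
Σ(b_i/K_i) = 7.69/1.28 + 10.9/0.00725 + 2.67/1.23 = 1512 d.
K_eq = L / Σ(b_i/K_i) = 21.26 / 1512 = 0.01406 m/day.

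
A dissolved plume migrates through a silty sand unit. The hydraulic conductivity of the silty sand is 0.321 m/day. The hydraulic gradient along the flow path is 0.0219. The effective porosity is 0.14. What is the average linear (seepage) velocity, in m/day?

Hydraulic gradient i = 0.0219.
Darcy flux q = K · i = 0.3210 × 0.02190 = 0.007030 m/day.
Seepage velocity v = q / n_e = 0.007030 / 0.14 = 0.05021 m/day.

0.0502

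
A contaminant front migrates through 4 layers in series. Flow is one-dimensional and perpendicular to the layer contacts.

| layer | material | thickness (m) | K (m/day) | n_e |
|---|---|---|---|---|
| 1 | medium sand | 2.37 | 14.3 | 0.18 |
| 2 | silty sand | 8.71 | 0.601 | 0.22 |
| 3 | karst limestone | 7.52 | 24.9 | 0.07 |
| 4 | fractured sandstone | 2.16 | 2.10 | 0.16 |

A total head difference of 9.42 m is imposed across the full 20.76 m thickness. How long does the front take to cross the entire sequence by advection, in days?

With flow normal to the layers, continuity requires the same specific discharge q through every layer.
Σ(b_i/K_i) = 2.37/14.3 + 8.71/0.601 + 7.52/24.9 + 2.16/2.10 = 15.99 d.
q = Δh / Σ(b_i/K_i) = 9.42 / 15.99 = 0.5892 m/day.
In each layer the seepage velocity is v_i = q/n_i, so the layer transit time is t_i = b_i·n_i / q:
  layer 1 (medium sand): t_1 = 2.37 × 0.18 / 0.5892 = 0.7241 d
  layer 2 (silty sand): t_2 = 8.71 × 0.22 / 0.5892 = 3.252 d
  layer 3 (karst limestone): t_3 = 7.52 × 0.07 / 0.5892 = 0.8935 d
  layer 4 (fractured sandstone): t_4 = 2.16 × 0.16 / 0.5892 = 0.5866 d
Total t = Σ t_i = 5.457 days.

5.46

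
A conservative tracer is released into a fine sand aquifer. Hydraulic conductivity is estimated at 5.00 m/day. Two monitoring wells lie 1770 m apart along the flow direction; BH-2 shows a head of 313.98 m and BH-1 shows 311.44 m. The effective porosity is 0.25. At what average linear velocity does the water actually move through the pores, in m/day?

Hydraulic gradient i = (313.98 − 311.44) / 1770 = 2.54 / 1770 = 0.001435.
Darcy flux q = K · i = 5.000 × 0.001435 = 0.007175 m/day.
Seepage velocity v = q / n_e = 0.007175 / 0.25 = 0.02870 m/day.

0.0287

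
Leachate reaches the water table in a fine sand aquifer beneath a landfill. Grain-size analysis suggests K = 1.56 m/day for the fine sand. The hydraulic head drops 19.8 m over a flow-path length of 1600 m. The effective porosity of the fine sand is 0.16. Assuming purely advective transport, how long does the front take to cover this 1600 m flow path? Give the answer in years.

Hydraulic gradient i = Δh / L = 19.8 / 1600 = 0.01238.
Darcy flux q = K · i = 1.560 × 0.01238 = 0.01931 m/day.
Seepage velocity v = q / n_e = 0.01931 / 0.16 = 0.1207 m/day.
Travel time t = L / v = 1600 / 0.1207 = 13261 days = 36.31 years.

36.3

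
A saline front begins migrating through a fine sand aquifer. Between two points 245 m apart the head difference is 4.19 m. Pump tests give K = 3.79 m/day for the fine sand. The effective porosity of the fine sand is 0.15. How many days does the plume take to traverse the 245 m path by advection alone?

Hydraulic gradient i = Δh / L = 4.19 / 245 = 0.01710.
Darcy flux q = K · i = 3.790 × 0.01710 = 0.06482 m/day.
Seepage velocity v = q / n_e = 0.06482 / 0.15 = 0.4321 m/day.
Travel time t = L / v = 245 / 0.4321 = 567.0 days.

567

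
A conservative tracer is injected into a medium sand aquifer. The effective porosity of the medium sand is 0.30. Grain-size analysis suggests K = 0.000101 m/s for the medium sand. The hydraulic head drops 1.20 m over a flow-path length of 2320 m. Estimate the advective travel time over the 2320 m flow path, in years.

Convert K: 0.000101 m/s × 86400 = 8.726 m/day.
Hydraulic gradient i = Δh / L = 1.20 / 2320 = 0.0005172.
Darcy flux q = K · i = 8.726 × 0.0005172 = 0.004514 m/day.
Seepage velocity v = q / n_e = 0.004514 / 0.30 = 0.01505 m/day.
Travel time t = L / v = 2320 / 0.01505 = 1.542e+05 days = 422.2 years.

422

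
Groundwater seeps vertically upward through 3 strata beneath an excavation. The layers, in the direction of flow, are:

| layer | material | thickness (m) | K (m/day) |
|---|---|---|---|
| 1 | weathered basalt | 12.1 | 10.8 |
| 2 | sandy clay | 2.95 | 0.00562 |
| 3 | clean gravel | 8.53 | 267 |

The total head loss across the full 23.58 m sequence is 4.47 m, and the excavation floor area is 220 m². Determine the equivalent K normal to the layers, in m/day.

0.0448

Flow is perpendicular to layering, so the layers act in series and the equivalent K is the thickness-weighted harmonic mean.
Total thickness L = 12.1 + 2.95 + 8.53 = 23.58 m.
Σ(b_i/K_i) = 12.1/10.8 + 2.95/0.00562 + 8.53/267 = 526.1 d.
K_eq = L / Σ(b_i/K_i) = 23.58 / 526.1 = 0.04482 m/day.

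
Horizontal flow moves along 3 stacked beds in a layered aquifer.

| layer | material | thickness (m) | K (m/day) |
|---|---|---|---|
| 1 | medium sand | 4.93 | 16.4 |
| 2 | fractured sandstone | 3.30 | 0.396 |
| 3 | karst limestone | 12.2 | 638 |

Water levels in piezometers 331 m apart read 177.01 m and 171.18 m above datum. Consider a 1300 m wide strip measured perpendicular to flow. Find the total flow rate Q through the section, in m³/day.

Flow is parallel to layering, so each bed carries its own Darcy discharge and the transmissivities add.
Σ(K_i·b_i) = 16.4×4.93 + 0.396×3.30 + 638×12.2 = 7866 m²/day.
Hydraulic gradient i = (177.01 − 171.18) / 331 = 5.83 / 331 = 0.01761.
Q = Σ(K_i·b_i) · W · i = 7866 × 1300 × 0.01761 = 1.801e+05 m³/day.

180000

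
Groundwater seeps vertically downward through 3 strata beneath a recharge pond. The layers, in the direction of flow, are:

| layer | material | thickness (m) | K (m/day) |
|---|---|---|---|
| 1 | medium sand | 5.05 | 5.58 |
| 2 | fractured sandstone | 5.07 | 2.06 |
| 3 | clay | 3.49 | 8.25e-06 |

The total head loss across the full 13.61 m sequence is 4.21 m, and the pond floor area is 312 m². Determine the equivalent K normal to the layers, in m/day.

Flow is perpendicular to layering, so the layers act in series and the equivalent K is the thickness-weighted harmonic mean.
Total thickness L = 5.05 + 5.07 + 3.49 = 13.61 m.
Σ(b_i/K_i) = 5.05/5.58 + 5.07/2.06 + 3.49/8.25e-06 = 4.230e+05 d.
K_eq = L / Σ(b_i/K_i) = 13.61 / 4.230e+05 = 3.217e-05 m/day.

3.22e-05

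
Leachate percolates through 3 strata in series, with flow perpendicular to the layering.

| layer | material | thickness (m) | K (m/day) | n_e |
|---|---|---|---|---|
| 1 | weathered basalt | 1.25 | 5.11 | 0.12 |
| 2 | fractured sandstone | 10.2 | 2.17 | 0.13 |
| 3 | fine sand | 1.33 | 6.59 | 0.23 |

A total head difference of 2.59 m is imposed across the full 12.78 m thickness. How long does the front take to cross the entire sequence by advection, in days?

3.54

With flow normal to the layers, continuity requires the same specific discharge q through every layer.
Σ(b_i/K_i) = 1.25/5.11 + 10.2/2.17 + 1.33/6.59 = 5.147 d.
q = Δh / Σ(b_i/K_i) = 2.59 / 5.147 = 0.5032 m/day.
In each layer the seepage velocity is v_i = q/n_i, so the layer transit time is t_i = b_i·n_i / q:
  layer 1 (weathered basalt): t_1 = 1.25 × 0.12 / 0.5032 = 0.2981 d
  layer 2 (fractured sandstone): t_2 = 10.2 × 0.13 / 0.5032 = 2.635 d
  layer 3 (fine sand): t_3 = 1.33 × 0.23 / 0.5032 = 0.6079 d
Total t = Σ t_i = 3.541 days.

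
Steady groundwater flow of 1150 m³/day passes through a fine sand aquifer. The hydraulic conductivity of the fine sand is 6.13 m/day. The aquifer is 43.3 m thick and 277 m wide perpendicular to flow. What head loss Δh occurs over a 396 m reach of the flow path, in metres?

Cross-sectional area A = 277 × 43.3 = 11994 m².
From Q = K·A·i, i = Q / (K·A) = 1150 / (6.130 × 11994) = 0.01564.
Head loss Δh = i · L = 0.01564 × 396 = 6.194 m.

6.19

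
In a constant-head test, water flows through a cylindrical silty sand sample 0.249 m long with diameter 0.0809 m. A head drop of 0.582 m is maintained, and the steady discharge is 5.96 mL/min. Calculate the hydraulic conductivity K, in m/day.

Cross-sectional area A = π·(d/2)² = π × (0.0809/2)² = 0.005140 m².
Convert discharge: 5.96 mL/min = 9.933e-08 m³/s.
Darcy's law rearranged: K = Q·L / (A·Δh) = 9.933e-08 × 0.249 / (0.005140 × 0.582) = 8.268e-06 m/s = 0.7143 m/day.

0.714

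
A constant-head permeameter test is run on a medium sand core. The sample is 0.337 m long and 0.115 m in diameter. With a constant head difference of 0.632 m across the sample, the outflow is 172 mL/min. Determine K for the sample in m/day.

12.7

Cross-sectional area A = π·(d/2)² = π × (0.115/2)² = 0.01039 m².
Convert discharge: 172 mL/min = 2.867e-06 m³/s.
Darcy's law rearranged: K = Q·L / (A·Δh) = 2.867e-06 × 0.337 / (0.01039 × 0.632) = 0.0001472 m/s = 12.72 m/day.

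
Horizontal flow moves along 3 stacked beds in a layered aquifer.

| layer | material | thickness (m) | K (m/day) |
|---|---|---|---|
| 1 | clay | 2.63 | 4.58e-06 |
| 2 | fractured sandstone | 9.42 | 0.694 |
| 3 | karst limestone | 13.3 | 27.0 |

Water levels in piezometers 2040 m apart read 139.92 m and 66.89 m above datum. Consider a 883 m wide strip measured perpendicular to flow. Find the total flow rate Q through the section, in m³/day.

11600

Flow is parallel to layering, so each bed carries its own Darcy discharge and the transmissivities add.
Σ(K_i·b_i) = 4.58e-06×2.63 + 0.694×9.42 + 27.0×13.3 = 365.6 m²/day.
Hydraulic gradient i = (139.92 − 66.89) / 2040 = 73.03 / 2040 = 0.03580.
Q = Σ(K_i·b_i) · W · i = 365.6 × 883 × 0.03580 = 11558 m³/day.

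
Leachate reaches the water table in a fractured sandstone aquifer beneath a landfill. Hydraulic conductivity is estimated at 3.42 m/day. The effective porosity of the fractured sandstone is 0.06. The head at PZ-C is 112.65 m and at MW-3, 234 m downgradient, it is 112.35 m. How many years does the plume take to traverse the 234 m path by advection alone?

8.77

Hydraulic gradient i = (112.65 − 112.35) / 234 = 0.3 / 234 = 0.001282.
Darcy flux q = K · i = 3.420 × 0.001282 = 0.004385 m/day.
Seepage velocity v = q / n_e = 0.004385 / 0.06 = 0.07308 m/day.
Travel time t = L / v = 234 / 0.07308 = 3202 days = 8.767 years.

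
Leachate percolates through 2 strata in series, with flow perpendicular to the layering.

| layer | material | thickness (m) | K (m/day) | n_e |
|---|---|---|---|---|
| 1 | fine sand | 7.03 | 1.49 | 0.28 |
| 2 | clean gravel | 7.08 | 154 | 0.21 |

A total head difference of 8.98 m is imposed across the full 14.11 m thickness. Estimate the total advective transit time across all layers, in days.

With flow normal to the layers, continuity requires the same specific discharge q through every layer.
Σ(b_i/K_i) = 7.03/1.49 + 7.08/154 = 4.764 d.
q = Δh / Σ(b_i/K_i) = 8.98 / 4.764 = 1.885 m/day.
In each layer the seepage velocity is v_i = q/n_i, so the layer transit time is t_i = b_i·n_i / q:
  layer 1 (fine sand): t_1 = 7.03 × 0.28 / 1.885 = 1.044 d
  layer 2 (clean gravel): t_2 = 7.08 × 0.21 / 1.885 = 0.7888 d
Total t = Σ t_i = 1.833 days.

1.83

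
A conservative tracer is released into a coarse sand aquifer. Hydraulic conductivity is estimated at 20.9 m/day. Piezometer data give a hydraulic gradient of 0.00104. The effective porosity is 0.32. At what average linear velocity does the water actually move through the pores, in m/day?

Hydraulic gradient i = 0.00104.
Darcy flux q = K · i = 20.90 × 0.001040 = 0.02174 m/day.
Seepage velocity v = q / n_e = 0.02174 / 0.32 = 0.06792 m/day.

0.0679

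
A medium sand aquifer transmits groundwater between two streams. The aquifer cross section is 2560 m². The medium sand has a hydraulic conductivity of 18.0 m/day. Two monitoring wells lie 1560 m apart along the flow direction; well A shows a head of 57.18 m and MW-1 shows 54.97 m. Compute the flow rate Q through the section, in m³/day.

Hydraulic gradient i = (57.18 − 54.97) / 1560 = 2.21 / 1560 = 0.001417.
Darcy's law: Q = K · A · i = 18.00 × 2560 × 0.001417 = 65.28 m³/day.

65.3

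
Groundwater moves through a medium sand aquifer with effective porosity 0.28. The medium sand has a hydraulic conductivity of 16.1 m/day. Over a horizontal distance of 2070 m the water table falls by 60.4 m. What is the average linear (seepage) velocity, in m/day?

1.68

Hydraulic gradient i = Δh / L = 60.4 / 2070 = 0.02918.
Darcy flux q = K · i = 16.10 × 0.02918 = 0.4698 m/day.
Seepage velocity v = q / n_e = 0.4698 / 0.28 = 1.678 m/day.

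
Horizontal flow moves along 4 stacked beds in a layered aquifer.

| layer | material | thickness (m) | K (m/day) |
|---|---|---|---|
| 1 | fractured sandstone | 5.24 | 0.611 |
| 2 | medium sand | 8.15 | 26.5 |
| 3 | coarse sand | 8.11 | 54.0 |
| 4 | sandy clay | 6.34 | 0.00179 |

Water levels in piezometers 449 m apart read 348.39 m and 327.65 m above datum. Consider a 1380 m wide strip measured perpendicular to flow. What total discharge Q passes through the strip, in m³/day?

Flow is parallel to layering, so each bed carries its own Darcy discharge and the transmissivities add.
Σ(K_i·b_i) = 0.611×5.24 + 26.5×8.15 + 54.0×8.11 + 0.00179×6.34 = 657.1 m²/day.
Hydraulic gradient i = (348.39 − 327.65) / 449 = 20.74 / 449 = 0.04619.
Q = Σ(K_i·b_i) · W · i = 657.1 × 1380 × 0.04619 = 41888 m³/day.

41900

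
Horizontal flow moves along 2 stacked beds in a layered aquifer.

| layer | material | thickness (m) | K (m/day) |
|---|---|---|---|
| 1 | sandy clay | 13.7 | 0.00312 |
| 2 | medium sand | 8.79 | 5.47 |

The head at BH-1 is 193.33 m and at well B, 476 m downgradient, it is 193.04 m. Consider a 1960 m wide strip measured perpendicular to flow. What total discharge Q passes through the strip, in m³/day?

Flow is parallel to layering, so each bed carries its own Darcy discharge and the transmissivities add.
Σ(K_i·b_i) = 0.00312×13.7 + 5.47×8.79 = 48.12 m²/day.
Hydraulic gradient i = (193.33 − 193.04) / 476 = 0.29 / 476 = 0.0006092.
Q = Σ(K_i·b_i) · W · i = 48.12 × 1960 × 0.0006092 = 57.47 m³/day.

57.5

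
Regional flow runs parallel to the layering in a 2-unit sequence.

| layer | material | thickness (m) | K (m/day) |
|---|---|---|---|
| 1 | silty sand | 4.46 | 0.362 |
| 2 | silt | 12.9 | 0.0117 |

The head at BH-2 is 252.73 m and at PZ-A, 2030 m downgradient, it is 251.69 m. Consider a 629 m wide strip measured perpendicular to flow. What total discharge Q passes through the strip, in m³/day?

Flow is parallel to layering, so each bed carries its own Darcy discharge and the transmissivities add.
Σ(K_i·b_i) = 0.362×4.46 + 0.0117×12.9 = 1.765 m²/day.
Hydraulic gradient i = (252.73 − 251.69) / 2030 = 1.04 / 2030 = 0.0005123.
Q = Σ(K_i·b_i) · W · i = 1.765 × 629 × 0.0005123 = 0.5689 m³/day.

0.569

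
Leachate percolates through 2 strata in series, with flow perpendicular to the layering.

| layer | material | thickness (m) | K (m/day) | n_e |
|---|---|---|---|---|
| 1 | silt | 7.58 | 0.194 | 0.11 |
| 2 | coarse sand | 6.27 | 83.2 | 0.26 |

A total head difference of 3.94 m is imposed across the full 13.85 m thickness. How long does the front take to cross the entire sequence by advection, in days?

24.5

With flow normal to the layers, continuity requires the same specific discharge q through every layer.
Σ(b_i/K_i) = 7.58/0.194 + 6.27/83.2 = 39.15 d.
q = Δh / Σ(b_i/K_i) = 3.94 / 39.15 = 0.1006 m/day.
In each layer the seepage velocity is v_i = q/n_i, so the layer transit time is t_i = b_i·n_i / q:
  layer 1 (silt): t_1 = 7.58 × 0.11 / 0.1006 = 8.285 d
  layer 2 (coarse sand): t_2 = 6.27 × 0.26 / 0.1006 = 16.20 d
Total t = Σ t_i = 24.48 days.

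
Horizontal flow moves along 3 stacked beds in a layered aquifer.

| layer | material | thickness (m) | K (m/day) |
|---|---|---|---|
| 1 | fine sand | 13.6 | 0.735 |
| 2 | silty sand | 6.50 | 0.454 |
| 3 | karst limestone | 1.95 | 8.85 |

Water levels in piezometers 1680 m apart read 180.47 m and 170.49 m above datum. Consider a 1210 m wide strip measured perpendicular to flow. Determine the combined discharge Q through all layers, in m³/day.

217

Flow is parallel to layering, so each bed carries its own Darcy discharge and the transmissivities add.
Σ(K_i·b_i) = 0.735×13.6 + 0.454×6.50 + 8.85×1.95 = 30.20 m²/day.
Hydraulic gradient i = (180.47 − 170.49) / 1680 = 9.98 / 1680 = 0.005940.
Q = Σ(K_i·b_i) · W · i = 30.20 × 1210 × 0.005940 = 217.1 m³/day.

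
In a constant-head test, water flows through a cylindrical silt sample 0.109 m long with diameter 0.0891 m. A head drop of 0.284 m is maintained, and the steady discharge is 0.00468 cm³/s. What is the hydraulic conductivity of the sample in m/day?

0.0249

Cross-sectional area A = π·(d/2)² = π × (0.0891/2)² = 0.006235 m².
Convert discharge: 0.00468 cm³/s = 4.680e-09 m³/s.
Darcy's law rearranged: K = Q·L / (A·Δh) = 4.680e-09 × 0.109 / (0.006235 × 0.284) = 2.881e-07 m/s = 0.02489 m/day.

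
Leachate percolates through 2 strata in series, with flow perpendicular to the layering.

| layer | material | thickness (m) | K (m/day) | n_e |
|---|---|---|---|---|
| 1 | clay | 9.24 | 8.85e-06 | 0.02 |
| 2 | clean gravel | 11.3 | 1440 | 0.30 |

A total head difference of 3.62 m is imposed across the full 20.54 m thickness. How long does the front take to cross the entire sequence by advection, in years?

2820

With flow normal to the layers, continuity requires the same specific discharge q through every layer.
Σ(b_i/K_i) = 9.24/8.85e-06 + 11.3/1440 = 1.044e+06 d.
q = Δh / Σ(b_i/K_i) = 3.62 / 1.044e+06 = 3.467e-06 m/day.
In each layer the seepage velocity is v_i = q/n_i, so the layer transit time is t_i = b_i·n_i / q:
  layer 1 (clay): t_1 = 9.24 × 0.02 / 3.467e-06 = 53299 d
  layer 2 (clean gravel): t_2 = 11.3 × 0.30 / 3.467e-06 = 9.777e+05 d
Total t = Σ t_i = 1.031e+06 days = 2823 years.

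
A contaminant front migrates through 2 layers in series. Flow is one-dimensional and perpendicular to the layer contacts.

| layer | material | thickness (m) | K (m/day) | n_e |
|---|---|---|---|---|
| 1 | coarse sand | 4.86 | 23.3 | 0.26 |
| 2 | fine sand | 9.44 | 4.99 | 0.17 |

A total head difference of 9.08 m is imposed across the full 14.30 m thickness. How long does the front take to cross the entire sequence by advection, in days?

0.664

With flow normal to the layers, continuity requires the same specific discharge q through every layer.
Σ(b_i/K_i) = 4.86/23.3 + 9.44/4.99 = 2.100 d.
q = Δh / Σ(b_i/K_i) = 9.08 / 2.100 = 4.323 m/day.
In each layer the seepage velocity is v_i = q/n_i, so the layer transit time is t_i = b_i·n_i / q:
  layer 1 (coarse sand): t_1 = 4.86 × 0.26 / 4.323 = 0.2923 d
  layer 2 (fine sand): t_2 = 9.44 × 0.17 / 4.323 = 0.3712 d
Total t = Σ t_i = 0.6635 days.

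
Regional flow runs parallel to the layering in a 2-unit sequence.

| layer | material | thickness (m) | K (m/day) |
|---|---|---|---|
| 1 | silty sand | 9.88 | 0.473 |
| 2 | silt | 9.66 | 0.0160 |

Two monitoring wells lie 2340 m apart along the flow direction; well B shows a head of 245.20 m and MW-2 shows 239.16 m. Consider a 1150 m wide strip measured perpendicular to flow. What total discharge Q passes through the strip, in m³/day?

14.3

Flow is parallel to layering, so each bed carries its own Darcy discharge and the transmissivities add.
Σ(K_i·b_i) = 0.473×9.88 + 0.0160×9.66 = 4.828 m²/day.
Hydraulic gradient i = (245.20 − 239.16) / 2340 = 6.04 / 2340 = 0.002581.
Q = Σ(K_i·b_i) · W · i = 4.828 × 1150 × 0.002581 = 14.33 m³/day.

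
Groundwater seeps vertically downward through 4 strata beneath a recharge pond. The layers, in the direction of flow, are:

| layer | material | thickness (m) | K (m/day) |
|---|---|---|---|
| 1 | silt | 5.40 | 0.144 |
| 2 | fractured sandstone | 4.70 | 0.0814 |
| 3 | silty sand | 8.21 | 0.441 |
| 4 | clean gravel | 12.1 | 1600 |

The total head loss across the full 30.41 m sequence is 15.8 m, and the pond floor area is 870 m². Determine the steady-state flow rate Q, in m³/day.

121

Flow is perpendicular to layering, so the layers act in series and the equivalent K is the thickness-weighted harmonic mean.
Total thickness L = 5.40 + 4.70 + 8.21 + 12.1 = 30.41 m.
Σ(b_i/K_i) = 5.40/0.144 + 4.70/0.0814 + 8.21/0.441 + 12.1/1600 = 113.9 d.
K_eq = L / Σ(b_i/K_i) = 30.41 / 113.9 = 0.2671 m/day.
Q = K_eq · A · (Δh/L) = 0.2671 × 870 × (15.8/30.41) = 120.7 m³/day.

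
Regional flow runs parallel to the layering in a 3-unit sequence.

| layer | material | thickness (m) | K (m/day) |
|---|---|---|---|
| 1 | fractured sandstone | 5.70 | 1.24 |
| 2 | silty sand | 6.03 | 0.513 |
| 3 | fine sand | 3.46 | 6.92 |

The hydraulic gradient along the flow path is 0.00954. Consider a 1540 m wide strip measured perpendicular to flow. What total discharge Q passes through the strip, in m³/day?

501

Flow is parallel to layering, so each bed carries its own Darcy discharge and the transmissivities add.
Σ(K_i·b_i) = 1.24×5.70 + 0.513×6.03 + 6.92×3.46 = 34.10 m²/day.
Hydraulic gradient i = 0.00954.
Q = Σ(K_i·b_i) · W · i = 34.10 × 1540 × 0.009540 = 501.1 m³/day.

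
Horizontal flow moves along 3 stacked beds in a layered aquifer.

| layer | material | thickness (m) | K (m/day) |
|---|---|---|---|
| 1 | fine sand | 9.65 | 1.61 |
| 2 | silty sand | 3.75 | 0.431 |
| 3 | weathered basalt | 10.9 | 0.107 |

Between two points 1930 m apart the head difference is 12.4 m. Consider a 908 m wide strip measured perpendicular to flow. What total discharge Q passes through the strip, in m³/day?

107

Flow is parallel to layering, so each bed carries its own Darcy discharge and the transmissivities add.
Σ(K_i·b_i) = 1.61×9.65 + 0.431×3.75 + 0.107×10.9 = 18.32 m²/day.
Hydraulic gradient i = Δh / L = 12.4 / 1930 = 0.006425.
Q = Σ(K_i·b_i) · W · i = 18.32 × 908 × 0.006425 = 106.9 m³/day.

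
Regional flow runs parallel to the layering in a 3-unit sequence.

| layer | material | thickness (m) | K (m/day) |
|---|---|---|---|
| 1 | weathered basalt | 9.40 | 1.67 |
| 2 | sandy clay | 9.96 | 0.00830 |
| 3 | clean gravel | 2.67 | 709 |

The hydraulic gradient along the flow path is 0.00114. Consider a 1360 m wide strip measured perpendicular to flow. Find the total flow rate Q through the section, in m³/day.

2960

Flow is parallel to layering, so each bed carries its own Darcy discharge and the transmissivities add.
Σ(K_i·b_i) = 1.67×9.40 + 0.00830×9.96 + 709×2.67 = 1909 m²/day.
Hydraulic gradient i = 0.00114.
Q = Σ(K_i·b_i) · W · i = 1909 × 1360 × 0.001140 = 2959 m³/day.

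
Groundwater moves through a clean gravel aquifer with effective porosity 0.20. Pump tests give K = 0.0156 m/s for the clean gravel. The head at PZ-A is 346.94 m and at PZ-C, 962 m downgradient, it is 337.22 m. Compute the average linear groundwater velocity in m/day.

Convert K: 0.0156 m/s × 86400 = 1348 m/day.
Hydraulic gradient i = (346.94 − 337.22) / 962 = 9.72 / 962 = 0.01010.
Darcy flux q = K · i = 1348 × 0.01010 = 13.62 m/day.
Seepage velocity v = q / n_e = 13.62 / 0.20 = 68.09 m/day.

68.1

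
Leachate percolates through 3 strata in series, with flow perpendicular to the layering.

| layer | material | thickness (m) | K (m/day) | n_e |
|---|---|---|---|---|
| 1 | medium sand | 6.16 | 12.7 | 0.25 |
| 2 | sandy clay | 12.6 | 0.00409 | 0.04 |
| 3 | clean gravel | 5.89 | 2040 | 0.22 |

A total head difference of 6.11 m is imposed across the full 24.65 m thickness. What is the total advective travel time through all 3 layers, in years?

With flow normal to the layers, continuity requires the same specific discharge q through every layer.
Σ(b_i/K_i) = 6.16/12.7 + 12.6/0.00409 + 5.89/2040 = 3081 d.
q = Δh / Σ(b_i/K_i) = 6.11 / 3081 = 0.001983 m/day.
In each layer the seepage velocity is v_i = q/n_i, so the layer transit time is t_i = b_i·n_i / q:
  layer 1 (medium sand): t_1 = 6.16 × 0.25 / 0.001983 = 776.6 d
  layer 2 (sandy clay): t_2 = 12.6 × 0.04 / 0.001983 = 254.2 d
  layer 3 (clean gravel): t_3 = 5.89 × 0.22 / 0.001983 = 653.5 d
Total t = Σ t_i = 1684 days = 4.611 years.

4.61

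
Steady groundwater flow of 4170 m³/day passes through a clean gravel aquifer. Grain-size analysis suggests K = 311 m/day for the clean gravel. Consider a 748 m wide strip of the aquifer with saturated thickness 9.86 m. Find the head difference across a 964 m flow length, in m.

1.75

Cross-sectional area A = 748 × 9.86 = 7375 m².
From Q = K·A·i, i = Q / (K·A) = 4170 / (311.0 × 7375) = 0.001818.
Head loss Δh = i · L = 0.001818 × 964 = 1.753 m.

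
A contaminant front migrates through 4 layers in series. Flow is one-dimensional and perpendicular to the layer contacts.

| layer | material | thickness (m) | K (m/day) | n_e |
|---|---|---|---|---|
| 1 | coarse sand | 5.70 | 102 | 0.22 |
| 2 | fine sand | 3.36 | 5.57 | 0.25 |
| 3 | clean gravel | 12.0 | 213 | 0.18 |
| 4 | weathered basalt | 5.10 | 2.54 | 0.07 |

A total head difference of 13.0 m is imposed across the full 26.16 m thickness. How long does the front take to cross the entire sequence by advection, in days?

0.966

With flow normal to the layers, continuity requires the same specific discharge q through every layer.
Σ(b_i/K_i) = 5.70/102 + 3.36/5.57 + 12.0/213 + 5.10/2.54 = 2.723 d.
q = Δh / Σ(b_i/K_i) = 13.0 / 2.723 = 4.774 m/day.
In each layer the seepage velocity is v_i = q/n_i, so the layer transit time is t_i = b_i·n_i / q:
  layer 1 (coarse sand): t_1 = 5.70 × 0.22 / 4.774 = 0.2627 d
  layer 2 (fine sand): t_2 = 3.36 × 0.25 / 4.774 = 0.1760 d
  layer 3 (clean gravel): t_3 = 12.0 × 0.18 / 4.774 = 0.4525 d
  layer 4 (weathered basalt): t_4 = 5.10 × 0.07 / 4.774 = 0.07479 d
Total t = Σ t_i = 0.9659 days.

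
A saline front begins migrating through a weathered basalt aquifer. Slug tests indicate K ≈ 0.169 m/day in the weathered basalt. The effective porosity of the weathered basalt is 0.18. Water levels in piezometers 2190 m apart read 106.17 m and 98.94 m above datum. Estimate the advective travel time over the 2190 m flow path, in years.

Hydraulic gradient i = (106.17 − 98.94) / 2190 = 7.23 / 2190 = 0.003301.
Darcy flux q = K · i = 0.1690 × 0.003301 = 0.0005579 m/day.
Seepage velocity v = q / n_e = 0.0005579 / 0.18 = 0.003100 m/day.
Travel time t = L / v = 2190 / 0.003100 = 7.065e+05 days = 1934 years.

1930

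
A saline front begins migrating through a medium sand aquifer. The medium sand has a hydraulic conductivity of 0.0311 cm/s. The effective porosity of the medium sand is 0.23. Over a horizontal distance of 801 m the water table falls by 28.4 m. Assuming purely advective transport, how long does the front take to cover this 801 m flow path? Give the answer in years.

Convert K: 0.0311 cm/s × 864 = 26.87 m/day.
Hydraulic gradient i = Δh / L = 28.4 / 801 = 0.03546.
Darcy flux q = K · i = 26.87 × 0.03546 = 0.9527 m/day.
Seepage velocity v = q / n_e = 0.9527 / 0.23 = 4.142 m/day.
Travel time t = L / v = 801 / 4.142 = 193.4 days = 0.5294 years.

0.529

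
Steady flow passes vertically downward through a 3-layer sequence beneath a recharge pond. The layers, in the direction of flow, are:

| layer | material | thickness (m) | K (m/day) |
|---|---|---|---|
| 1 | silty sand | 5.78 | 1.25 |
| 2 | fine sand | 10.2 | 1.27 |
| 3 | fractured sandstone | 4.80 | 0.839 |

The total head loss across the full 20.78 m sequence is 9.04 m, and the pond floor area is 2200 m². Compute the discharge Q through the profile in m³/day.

Flow is perpendicular to layering, so the layers act in series and the equivalent K is the thickness-weighted harmonic mean.
Total thickness L = 5.78 + 10.2 + 4.80 = 20.78 m.
Σ(b_i/K_i) = 5.78/1.25 + 10.2/1.27 + 4.80/0.839 = 18.38 d.
K_eq = L / Σ(b_i/K_i) = 20.78 / 18.38 = 1.131 m/day.
Q = K_eq · A · (Δh/L) = 1.131 × 2200 × (9.04/20.78) = 1082 m³/day.

1080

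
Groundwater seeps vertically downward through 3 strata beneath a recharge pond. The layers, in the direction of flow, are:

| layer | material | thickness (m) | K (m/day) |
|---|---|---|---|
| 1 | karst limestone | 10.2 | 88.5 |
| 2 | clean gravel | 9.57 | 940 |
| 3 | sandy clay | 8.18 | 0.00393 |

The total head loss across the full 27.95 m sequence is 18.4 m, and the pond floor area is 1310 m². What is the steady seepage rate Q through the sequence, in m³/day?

Flow is perpendicular to layering, so the layers act in series and the equivalent K is the thickness-weighted harmonic mean.
Total thickness L = 10.2 + 9.57 + 8.18 = 27.95 m.
Σ(b_i/K_i) = 10.2/88.5 + 9.57/940 + 8.18/0.00393 = 2082 d.
K_eq = L / Σ(b_i/K_i) = 27.95 / 2082 = 0.01343 m/day.
Q = K_eq · A · (Δh/L) = 0.01343 × 1310 × (18.4/27.95) = 11.58 m³/day.

11.6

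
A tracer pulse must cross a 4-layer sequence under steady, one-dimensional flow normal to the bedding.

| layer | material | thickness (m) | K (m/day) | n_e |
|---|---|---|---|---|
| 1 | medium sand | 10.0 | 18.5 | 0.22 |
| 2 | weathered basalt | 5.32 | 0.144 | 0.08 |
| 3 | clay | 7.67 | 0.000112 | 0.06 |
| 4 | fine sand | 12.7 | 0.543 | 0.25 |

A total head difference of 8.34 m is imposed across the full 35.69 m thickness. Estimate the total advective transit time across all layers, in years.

141

With flow normal to the layers, continuity requires the same specific discharge q through every layer.
Σ(b_i/K_i) = 10.0/18.5 + 5.32/0.144 + 7.67/0.000112 + 12.7/0.543 = 68543 d.
q = Δh / Σ(b_i/K_i) = 8.34 / 68543 = 0.0001217 m/day.
In each layer the seepage velocity is v_i = q/n_i, so the layer transit time is t_i = b_i·n_i / q:
  layer 1 (medium sand): t_1 = 10.0 × 0.22 / 0.0001217 = 18081 d
  layer 2 (weathered basalt): t_2 = 5.32 × 0.08 / 0.0001217 = 3498 d
  layer 3 (clay): t_3 = 7.67 × 0.06 / 0.0001217 = 3782 d
  layer 4 (fine sand): t_4 = 12.7 × 0.25 / 0.0001217 = 26094 d
Total t = Σ t_i = 51455 days = 140.9 years.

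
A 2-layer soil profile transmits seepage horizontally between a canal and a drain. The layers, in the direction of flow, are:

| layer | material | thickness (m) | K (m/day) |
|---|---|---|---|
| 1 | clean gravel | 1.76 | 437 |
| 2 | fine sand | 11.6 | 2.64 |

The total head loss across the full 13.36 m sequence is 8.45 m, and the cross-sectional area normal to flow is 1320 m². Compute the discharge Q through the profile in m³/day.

Flow is perpendicular to layering, so the layers act in series and the equivalent K is the thickness-weighted harmonic mean.
Total thickness L = 1.76 + 11.6 = 13.36 m.
Σ(b_i/K_i) = 1.76/437 + 11.6/2.64 = 4.398 d.
K_eq = L / Σ(b_i/K_i) = 13.36 / 4.398 = 3.038 m/day.
Q = K_eq · A · (Δh/L) = 3.038 × 1320 × (8.45/13.36) = 2536 m³/day.

2540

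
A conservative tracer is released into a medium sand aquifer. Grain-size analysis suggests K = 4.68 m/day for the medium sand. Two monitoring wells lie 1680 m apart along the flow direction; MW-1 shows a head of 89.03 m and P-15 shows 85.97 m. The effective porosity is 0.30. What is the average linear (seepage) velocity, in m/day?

0.0284

Hydraulic gradient i = (89.03 − 85.97) / 1680 = 3.06 / 1680 = 0.001821.
Darcy flux q = K · i = 4.680 × 0.001821 = 0.008524 m/day.
Seepage velocity v = q / n_e = 0.008524 / 0.30 = 0.02841 m/day.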